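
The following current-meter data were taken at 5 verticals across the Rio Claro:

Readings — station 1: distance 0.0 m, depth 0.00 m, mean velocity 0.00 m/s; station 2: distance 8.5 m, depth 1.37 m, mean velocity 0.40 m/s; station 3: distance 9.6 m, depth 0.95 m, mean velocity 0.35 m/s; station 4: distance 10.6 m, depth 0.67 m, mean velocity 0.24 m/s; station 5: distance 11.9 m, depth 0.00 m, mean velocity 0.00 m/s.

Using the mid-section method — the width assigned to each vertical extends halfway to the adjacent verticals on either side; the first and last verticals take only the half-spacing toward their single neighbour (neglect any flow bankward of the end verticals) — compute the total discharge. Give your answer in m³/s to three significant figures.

w_2 = (9.6 − 0.0)/2 = 4.8 m; q_2 = 0.40 × 1.37 × 4.8 = 2.630 m³/s
w_3 = (10.6 − 8.5)/2 = 1.05 m; q_3 = 0.35 × 0.95 × 1.05 = 0.3491 m³/s
w_4 = (11.9 − 9.6)/2 = 1.15 m; q_4 = 0.24 × 0.67 × 1.15 = 0.1849 m³/s
Stations 1, 5 contribute zero (depth or velocity is 0).
Q = Σ qᵢ = 3.164 m³/s

3.16 m³/s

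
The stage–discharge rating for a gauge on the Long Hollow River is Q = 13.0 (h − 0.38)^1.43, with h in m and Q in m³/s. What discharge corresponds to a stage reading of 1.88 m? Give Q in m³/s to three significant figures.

Q = 13.0 × (1.88 − 0.38)^1.43 = 13.0 × 1.5^1.43 = 23.21 m³/s

23.2 m³/s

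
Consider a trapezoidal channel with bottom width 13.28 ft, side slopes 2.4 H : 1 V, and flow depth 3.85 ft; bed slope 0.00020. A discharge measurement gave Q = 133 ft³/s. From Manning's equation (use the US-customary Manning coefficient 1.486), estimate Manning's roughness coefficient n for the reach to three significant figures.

0.0259

A = (b + z·y)·y = (13.28 + 2.4×3.85)×3.85 = 86.70 ft²
P = b + 2y√(1+z²) = 13.28 + 2×3.85×√(1+2.4²) = 33.30 ft
R = A/P = 86.70/33.30 = 2.604 ft
n = (1.486/Q)·A·R^(2/3)·S^(1/2) = (1.486/133) × 86.70 × 1.893 × 0.01414 = 0.02593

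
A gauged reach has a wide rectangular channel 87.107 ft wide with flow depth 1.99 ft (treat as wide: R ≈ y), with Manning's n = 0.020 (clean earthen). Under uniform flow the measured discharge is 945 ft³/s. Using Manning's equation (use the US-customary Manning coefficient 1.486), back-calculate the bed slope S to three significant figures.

0.00215

A = b·y = 87.107 × 1.99 = 173.3 ft²
Wide channel: R ≈ y = 1.99 ft
S = (Q·n / (1.486·A·R^(2/3)))² = (945×0.020 / (1.486×173.3×1.582))² = 0.002151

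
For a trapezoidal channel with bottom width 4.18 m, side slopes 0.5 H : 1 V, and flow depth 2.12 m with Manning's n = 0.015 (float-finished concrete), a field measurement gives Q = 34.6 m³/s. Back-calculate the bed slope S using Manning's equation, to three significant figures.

A = (b + z·y)·y = (4.18 + 0.5×2.12)×2.12 = 11.11 m²
P = b + 2y√(1+z²) = 4.18 + 2×2.12×√(1+0.5²) = 8.920 m
R = A/P = 11.11/8.920 = 1.245 m
S = (Q·n / (1·A·R^(2/3)))² = (34.6×0.015 / (1×11.11×1.157))² = 0.001629

0.00163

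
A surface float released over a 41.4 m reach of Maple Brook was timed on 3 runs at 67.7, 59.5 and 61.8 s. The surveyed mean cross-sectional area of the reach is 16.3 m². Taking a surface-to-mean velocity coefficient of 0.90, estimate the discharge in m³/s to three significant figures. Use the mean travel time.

t̄ = (67.7 + 59.5 + 61.8) / 3 = 63 s
v_surface = L / t̄ = 41.4 / 63 = 0.6571 m/s
v_mean = 0.90 × 0.6571 = 0.5914 m/s
Q = A × v_mean = 16.3 × 0.5914 = 9.640 m³/s

9.64 m³/s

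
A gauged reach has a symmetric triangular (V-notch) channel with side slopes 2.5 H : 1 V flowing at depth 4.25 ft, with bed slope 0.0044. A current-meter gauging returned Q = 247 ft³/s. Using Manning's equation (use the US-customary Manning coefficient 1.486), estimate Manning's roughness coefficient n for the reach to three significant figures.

A = z·y² = 2.5×4.25² = 45.16 ft²
P = 2y√(1+z²) = 2×4.25×√(1+2.5²) = 22.89 ft
R = A/P = 45.16/22.89 = 1.973 ft
n = (1.486/Q)·A·R^(2/3)·S^(1/2) = (1.486/247) × 45.16 × 1.573 × 0.06633 = 0.02835

0.0283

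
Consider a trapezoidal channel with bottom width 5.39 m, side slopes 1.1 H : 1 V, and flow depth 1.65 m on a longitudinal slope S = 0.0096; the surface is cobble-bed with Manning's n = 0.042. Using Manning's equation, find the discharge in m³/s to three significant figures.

A = (b + z·y)·y = (5.39 + 1.1×1.65)×1.65 = 11.89 m²
P = b + 2y√(1+z²) = 5.39 + 2×1.65×√(1+1.1²) = 10.30 m
R = A/P = 11.89/10.30 = 1.155 m
Q = (1/n)·A·R^(2/3)·S^(1/2) = (1/0.042) × 11.89 × 1.155^(2/3) × 0.0096^(1/2) = 30.52 m³/s

30.5 m³/s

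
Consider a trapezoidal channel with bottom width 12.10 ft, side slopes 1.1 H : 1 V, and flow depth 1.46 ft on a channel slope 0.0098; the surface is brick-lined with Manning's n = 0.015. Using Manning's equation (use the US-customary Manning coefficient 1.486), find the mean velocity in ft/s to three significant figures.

A = (b + z·y)·y = (12.10 + 1.1×1.46)×1.46 = 20.01 ft²
P = b + 2y√(1+z²) = 12.10 + 2×1.46×√(1+1.1²) = 16.44 ft
R = A/P = 20.01/16.44 = 1.217 ft
Q = (1.486/n)·A·R^(2/3)·S^(1/2) = (1.486/0.015) × 20.01 × 1.217^(2/3) × 0.0098^(1/2) = 223.7 ft³/s
V = Q/A = 223.7/20.01 = 11.18 ft/s

11.2 ft/s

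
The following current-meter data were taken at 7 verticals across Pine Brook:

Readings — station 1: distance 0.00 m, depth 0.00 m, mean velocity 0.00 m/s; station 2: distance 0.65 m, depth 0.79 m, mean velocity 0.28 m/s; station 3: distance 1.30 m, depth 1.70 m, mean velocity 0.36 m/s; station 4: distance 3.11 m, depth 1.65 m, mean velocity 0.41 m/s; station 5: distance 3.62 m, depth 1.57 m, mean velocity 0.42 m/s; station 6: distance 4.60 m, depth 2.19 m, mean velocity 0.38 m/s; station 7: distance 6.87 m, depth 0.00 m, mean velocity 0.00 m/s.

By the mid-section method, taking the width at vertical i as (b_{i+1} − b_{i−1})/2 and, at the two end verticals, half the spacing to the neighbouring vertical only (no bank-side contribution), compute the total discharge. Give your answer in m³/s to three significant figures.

w_2 = (1.30 − 0.00)/2 = 0.65 m; q_2 = 0.28 × 0.79 × 0.65 = 0.1438 m³/s
w_3 = (3.11 − 0.65)/2 = 1.23 m; q_3 = 0.36 × 1.70 × 1.23 = 0.7528 m³/s
w_4 = (3.62 − 1.30)/2 = 1.16 m; q_4 = 0.41 × 1.65 × 1.16 = 0.7847 m³/s
w_5 = (4.60 − 3.11)/2 = 0.745 m; q_5 = 0.42 × 1.57 × 0.745 = 0.4913 m³/s
w_6 = (6.87 − 3.62)/2 = 1.625 m; q_6 = 0.38 × 2.19 × 1.625 = 1.352 m³/s
Stations 1, 7 contribute zero (depth or velocity is 0).
Q = Σ qᵢ = 3.525 m³/s

3.52 m³/s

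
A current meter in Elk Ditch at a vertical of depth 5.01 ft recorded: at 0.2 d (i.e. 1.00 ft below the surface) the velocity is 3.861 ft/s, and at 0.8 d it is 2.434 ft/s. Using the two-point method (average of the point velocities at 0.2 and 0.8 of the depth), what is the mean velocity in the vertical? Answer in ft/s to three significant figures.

v̄ = (3.861 + 2.434) / 2 = 3.148 ft/s

3.15 ft/s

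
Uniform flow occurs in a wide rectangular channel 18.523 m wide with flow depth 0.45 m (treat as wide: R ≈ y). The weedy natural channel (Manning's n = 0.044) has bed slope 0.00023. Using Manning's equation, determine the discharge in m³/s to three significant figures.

1.69 m³/s

A = b·y = 18.523 × 0.45 = 8.335 m²
Wide channel: R ≈ y = 0.45 m
Q = (1/n)·A·R^(2/3)·S^(1/2) = (1/0.044) × 8.335 × 0.4500^(2/3) × 0.00023^(1/2) = 1.687 m³/s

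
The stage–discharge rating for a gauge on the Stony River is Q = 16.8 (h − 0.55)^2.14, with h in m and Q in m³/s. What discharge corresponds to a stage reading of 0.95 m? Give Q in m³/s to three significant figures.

2.36 m³/s

Q = 16.8 × (0.95 − 0.55)^2.14 = 16.8 × 0.4^2.14 = 2.364 m³/s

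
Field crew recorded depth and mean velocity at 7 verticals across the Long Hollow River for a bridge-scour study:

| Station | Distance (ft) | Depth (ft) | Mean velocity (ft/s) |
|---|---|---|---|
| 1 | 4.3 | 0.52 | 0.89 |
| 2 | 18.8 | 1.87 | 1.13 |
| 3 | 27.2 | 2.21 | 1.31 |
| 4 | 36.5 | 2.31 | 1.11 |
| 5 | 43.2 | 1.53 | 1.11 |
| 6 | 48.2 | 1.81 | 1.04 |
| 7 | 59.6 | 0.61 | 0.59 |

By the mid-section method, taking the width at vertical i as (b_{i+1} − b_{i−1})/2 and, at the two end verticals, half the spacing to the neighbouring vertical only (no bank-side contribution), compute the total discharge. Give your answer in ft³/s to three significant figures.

101 ft³/s

w_1 = (18.8 − 4.3)/2 = 7.25 ft; q_1 = 0.89 × 0.52 × 7.25 = 3.355 ft³/s
w_2 = (27.2 − 4.3)/2 = 11.45 ft; q_2 = 1.13 × 1.87 × 11.45 = 24.19 ft³/s
w_3 = (36.5 − 18.8)/2 = 8.85 ft; q_3 = 1.31 × 2.21 × 8.85 = 25.62 ft³/s
w_4 = (43.2 − 27.2)/2 = 8 ft; q_4 = 1.11 × 2.31 × 8 = 20.51 ft³/s
w_5 = (48.2 − 36.5)/2 = 5.85 ft; q_5 = 1.11 × 1.53 × 5.85 = 9.935 ft³/s
w_6 = (59.6 − 43.2)/2 = 8.2 ft; q_6 = 1.04 × 1.81 × 8.2 = 15.44 ft³/s
w_7 = (59.6 − 48.2)/2 = 5.7 ft; q_7 = 0.59 × 0.61 × 5.7 = 2.051 ft³/s
Q = Σ qᵢ = 101.1 ft³/s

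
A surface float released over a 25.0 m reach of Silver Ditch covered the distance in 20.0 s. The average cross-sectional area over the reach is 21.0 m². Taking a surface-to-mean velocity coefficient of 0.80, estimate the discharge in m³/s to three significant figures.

21.0 m³/s

v_surface = L / t̄ = 25.0 / 20 = 1.250 m/s
v_mean = 0.80 × 1.250 = 1.000 m/s
Q = A × v_mean = 21.0 × 1.000 = 21.00 m³/s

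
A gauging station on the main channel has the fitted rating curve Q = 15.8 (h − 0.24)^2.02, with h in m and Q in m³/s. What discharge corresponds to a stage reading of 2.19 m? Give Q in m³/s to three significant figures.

Q = 15.8 × (2.19 − 0.24)^2.02 = 15.8 × 1.95^2.02 = 60.89 m³/s

60.9 m³/s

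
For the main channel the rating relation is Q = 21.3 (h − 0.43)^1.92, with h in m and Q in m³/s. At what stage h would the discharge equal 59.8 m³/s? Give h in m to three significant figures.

h − h₀ = (Q/C)^(1/b) = (59.8/21.3)^(1/1.92) = 1.712 m
h = 0.43 + 1.712 = 2.142 m

2.14 m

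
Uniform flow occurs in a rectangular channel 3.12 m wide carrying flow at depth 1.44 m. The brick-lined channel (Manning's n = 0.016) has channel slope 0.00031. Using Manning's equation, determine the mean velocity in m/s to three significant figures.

A = b·y = 3.12 × 1.44 = 4.493 m²
P = b + 2y = 3.12 + 2×1.44 = 6.000 m
R = A/P = 4.493/6.000 = 0.7488 m
Q = (1/n)·A·R^(2/3)·S^(1/2) = (1/0.016) × 4.493 × 0.7488^(2/3) × 0.00031^(1/2) = 4.077 m³/s
V = Q/A = 4.077/4.493 = 0.9074 m/s

0.907 m/s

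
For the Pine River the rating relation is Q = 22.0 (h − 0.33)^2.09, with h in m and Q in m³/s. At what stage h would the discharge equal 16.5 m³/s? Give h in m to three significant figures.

h − h₀ = (Q/C)^(1/b) = (16.5/22.0)^(1/2.09) = 0.8714 m
h = 0.33 + 0.8714 = 1.201 m

1.20 m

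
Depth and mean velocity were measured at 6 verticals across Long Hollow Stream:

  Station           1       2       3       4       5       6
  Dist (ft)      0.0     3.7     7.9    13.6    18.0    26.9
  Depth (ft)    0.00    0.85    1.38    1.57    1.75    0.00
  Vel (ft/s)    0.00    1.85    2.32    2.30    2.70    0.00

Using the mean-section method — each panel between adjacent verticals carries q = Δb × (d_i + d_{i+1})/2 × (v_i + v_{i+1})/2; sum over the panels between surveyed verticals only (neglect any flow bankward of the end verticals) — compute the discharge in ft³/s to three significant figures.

59.4 ft³/s

Panel 1-2: Δb = 3.7 ft, d̄ = (0.00+0.85)/2 = 0.425, v̄ = (0.00+1.85)/2 = 0.925 → q = 3.7×0.425×0.925 = 1.455 ft³/s
Panel 2-3: Δb = 4.2 ft, d̄ = (0.85+1.38)/2 = 1.115, v̄ = (1.85+2.32)/2 = 2.085 → q = 4.2×1.115×2.085 = 9.764 ft³/s
Panel 3-4: Δb = 5.7 ft, d̄ = (1.38+1.57)/2 = 1.475, v̄ = (2.32+2.30)/2 = 2.31 → q = 5.7×1.475×2.31 = 19.42 ft³/s
Panel 4-5: Δb = 4.4 ft, d̄ = (1.57+1.75)/2 = 1.66, v̄ = (2.30+2.70)/2 = 2.5 → q = 4.4×1.66×2.5 = 18.26 ft³/s
Panel 5-6: Δb = 8.9 ft, d̄ = (1.75+0.00)/2 = 0.875, v̄ = (2.70+0.00)/2 = 1.35 → q = 8.9×0.875×1.35 = 10.51 ft³/s
Q = Σ q = 59.41 ft³/s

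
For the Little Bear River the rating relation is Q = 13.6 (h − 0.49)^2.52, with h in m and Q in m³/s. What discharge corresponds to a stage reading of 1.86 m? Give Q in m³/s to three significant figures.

Q = 13.6 × (1.86 − 0.49)^2.52 = 13.6 × 1.37^2.52 = 30.07 m³/s

30.1 m³/s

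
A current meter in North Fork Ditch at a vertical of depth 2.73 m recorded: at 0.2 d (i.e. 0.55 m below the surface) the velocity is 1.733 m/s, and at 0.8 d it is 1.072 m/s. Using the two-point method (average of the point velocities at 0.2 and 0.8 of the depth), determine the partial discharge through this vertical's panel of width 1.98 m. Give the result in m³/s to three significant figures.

v̄ = (1.733 + 1.072) / 2 = 1.403 m/s
q = v̄ × d × w = 1.403 × 2.73 × 1.98 = 7.581 m³/s

7.58 m³/s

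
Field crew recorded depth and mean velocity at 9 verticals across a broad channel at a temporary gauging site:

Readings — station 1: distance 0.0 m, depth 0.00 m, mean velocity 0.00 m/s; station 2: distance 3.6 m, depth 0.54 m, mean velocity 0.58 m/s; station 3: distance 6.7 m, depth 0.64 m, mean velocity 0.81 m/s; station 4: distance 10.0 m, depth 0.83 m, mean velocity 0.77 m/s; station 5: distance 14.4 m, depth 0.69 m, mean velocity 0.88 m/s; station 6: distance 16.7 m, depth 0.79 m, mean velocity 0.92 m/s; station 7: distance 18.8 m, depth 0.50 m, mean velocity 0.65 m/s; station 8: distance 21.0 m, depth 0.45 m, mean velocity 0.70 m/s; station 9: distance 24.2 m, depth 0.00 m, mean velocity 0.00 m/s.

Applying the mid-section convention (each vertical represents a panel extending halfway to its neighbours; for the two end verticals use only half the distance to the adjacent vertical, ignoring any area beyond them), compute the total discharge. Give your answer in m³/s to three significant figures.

10.4 m³/s

w_2 = (6.7 − 0.0)/2 = 3.35 m; q_2 = 0.58 × 0.54 × 3.35 = 1.049 m³/s
w_3 = (10.0 − 3.6)/2 = 3.2 m; q_3 = 0.81 × 0.64 × 3.2 = 1.659 m³/s
w_4 = (14.4 − 6.7)/2 = 3.85 m; q_4 = 0.77 × 0.83 × 3.85 = 2.461 m³/s
w_5 = (16.7 − 10.0)/2 = 3.35 m; q_5 = 0.88 × 0.69 × 3.35 = 2.034 m³/s
w_6 = (18.8 − 14.4)/2 = 2.2 m; q_6 = 0.92 × 0.79 × 2.2 = 1.599 m³/s
w_7 = (21.0 − 16.7)/2 = 2.15 m; q_7 = 0.65 × 0.50 × 2.15 = 0.6988 m³/s
w_8 = (24.2 − 18.8)/2 = 2.7 m; q_8 = 0.70 × 0.45 × 2.7 = 0.8505 m³/s
Stations 1, 9 contribute zero (depth or velocity is 0).
Q = Σ qᵢ = 10.35 m³/s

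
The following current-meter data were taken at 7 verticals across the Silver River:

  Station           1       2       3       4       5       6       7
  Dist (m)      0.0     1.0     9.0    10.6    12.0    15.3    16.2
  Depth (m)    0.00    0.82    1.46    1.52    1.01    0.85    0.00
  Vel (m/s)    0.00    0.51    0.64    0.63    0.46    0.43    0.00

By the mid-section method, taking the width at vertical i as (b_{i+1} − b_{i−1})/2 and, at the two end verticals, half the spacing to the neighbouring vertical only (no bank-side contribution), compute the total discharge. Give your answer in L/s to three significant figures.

9660 L/s

w_2 = (9.0 − 0.0)/2 = 4.5 m; q_2 = 0.51 × 0.82 × 4.5 = 1.882 m³/s
w_3 = (10.6 − 1.0)/2 = 4.8 m; q_3 = 0.64 × 1.46 × 4.8 = 4.485 m³/s
w_4 = (12.0 − 9.0)/2 = 1.5 m; q_4 = 0.63 × 1.52 × 1.5 = 1.436 m³/s
w_5 = (15.3 − 10.6)/2 = 2.35 m; q_5 = 0.46 × 1.01 × 2.35 = 1.092 m³/s
w_6 = (16.2 − 12.0)/2 = 2.1 m; q_6 = 0.43 × 0.85 × 2.1 = 0.7676 m³/s
Stations 1, 7 contribute zero (depth or velocity is 0).
Q = Σ qᵢ = 9.663 m³/s
= 9.663 × 1000 = 9663 L/s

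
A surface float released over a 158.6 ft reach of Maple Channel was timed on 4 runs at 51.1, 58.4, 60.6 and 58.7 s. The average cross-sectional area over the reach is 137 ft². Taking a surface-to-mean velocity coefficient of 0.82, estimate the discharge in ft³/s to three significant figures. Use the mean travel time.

311 ft³/s

t̄ = (51.1 + 58.4 + 60.6 + 58.7) / 4 = 57.2 s
v_surface = L / t̄ = 158.6 / 57.2 = 2.773 ft/s
v_mean = 0.82 × 2.773 = 2.274 ft/s
Q = A × v_mean = 137 × 2.274 = 311.5 ft³/s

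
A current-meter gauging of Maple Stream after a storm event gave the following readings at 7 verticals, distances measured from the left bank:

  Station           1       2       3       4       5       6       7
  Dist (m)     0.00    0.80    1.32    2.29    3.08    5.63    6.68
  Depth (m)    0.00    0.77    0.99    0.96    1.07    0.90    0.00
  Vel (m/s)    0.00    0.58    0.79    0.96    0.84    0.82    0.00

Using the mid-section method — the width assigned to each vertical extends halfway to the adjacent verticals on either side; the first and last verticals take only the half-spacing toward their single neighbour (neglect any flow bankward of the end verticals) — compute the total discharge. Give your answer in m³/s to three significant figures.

w_2 = (1.32 − 0.00)/2 = 0.66 m; q_2 = 0.58 × 0.77 × 0.66 = 0.2948 m³/s
w_3 = (2.29 − 0.80)/2 = 0.745 m; q_3 = 0.79 × 0.99 × 0.745 = 0.5827 m³/s
w_4 = (3.08 − 1.32)/2 = 0.88 m; q_4 = 0.96 × 0.96 × 0.88 = 0.8110 m³/s
w_5 = (5.63 − 2.29)/2 = 1.67 m; q_5 = 0.84 × 1.07 × 1.67 = 1.501 m³/s
w_6 = (6.68 − 3.08)/2 = 1.8 m; q_6 = 0.82 × 0.90 × 1.8 = 1.328 m³/s
Stations 1, 7 contribute zero (depth or velocity is 0).
Q = Σ qᵢ = 4.518 m³/s

4.52 m³/s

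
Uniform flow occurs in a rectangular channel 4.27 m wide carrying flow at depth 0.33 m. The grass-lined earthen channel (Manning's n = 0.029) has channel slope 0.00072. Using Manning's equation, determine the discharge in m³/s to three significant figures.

0.566 m³/s

A = b·y = 4.27 × 0.33 = 1.409 m²
P = b + 2y = 4.27 + 2×0.33 = 4.930 m
R = A/P = 1.409/4.930 = 0.2858 m
Q = (1/n)·A·R^(2/3)·S^(1/2) = (1/0.029) × 1.409 × 0.2858^(2/3) × 0.00072^(1/2) = 0.5657 m³/s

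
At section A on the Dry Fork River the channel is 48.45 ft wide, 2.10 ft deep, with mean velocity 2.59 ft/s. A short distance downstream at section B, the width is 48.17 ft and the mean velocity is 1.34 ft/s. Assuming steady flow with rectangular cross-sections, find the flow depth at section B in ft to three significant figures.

Q = A₁V₁ = (48.45×2.10) × 2.59 = 263.5 ft³/s
d₂ = Q/(b₂ V₂) = 263.5/(48.17×1.34) = 4.083 ft

4.08 ft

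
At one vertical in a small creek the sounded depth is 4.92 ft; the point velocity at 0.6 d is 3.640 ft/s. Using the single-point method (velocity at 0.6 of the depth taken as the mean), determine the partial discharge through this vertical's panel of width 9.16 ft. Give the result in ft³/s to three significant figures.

164 ft³/s

v̄ = v₀.₆ = 3.640 ft/s
q = v̄ × d × w = 3.640 × 4.92 × 9.16 = 164.0 ft³/s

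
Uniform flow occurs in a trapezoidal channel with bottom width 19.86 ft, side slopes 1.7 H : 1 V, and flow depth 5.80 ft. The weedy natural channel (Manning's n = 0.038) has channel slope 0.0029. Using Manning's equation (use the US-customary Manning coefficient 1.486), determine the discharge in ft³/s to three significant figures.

920 ft³/s

A = (b + z·y)·y = (19.86 + 1.7×5.80)×5.80 = 172.4 ft²
P = b + 2y√(1+z²) = 19.86 + 2×5.80×√(1+1.7²) = 42.74 ft
R = A/P = 172.4/42.74 = 4.033 ft
Q = (1.486/n)·A·R^(2/3)·S^(1/2) = (1.486/0.038) × 172.4 × 4.033^(2/3) × 0.0029^(1/2) = 919.8 ft³/s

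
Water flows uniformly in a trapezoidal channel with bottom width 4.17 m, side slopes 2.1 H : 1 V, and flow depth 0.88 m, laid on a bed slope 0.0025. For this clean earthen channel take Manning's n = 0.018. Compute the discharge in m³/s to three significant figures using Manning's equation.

A = (b + z·y)·y = (4.17 + 2.1×0.88)×0.88 = 5.296 m²
P = b + 2y√(1+z²) = 4.17 + 2×0.88×√(1+2.1²) = 8.264 m
R = A/P = 5.296/8.264 = 0.6409 m
Q = (1/n)·A·R^(2/3)·S^(1/2) = (1/0.018) × 5.296 × 0.6409^(2/3) × 0.0025^(1/2) = 10.93 m³/s

10.9 m³/s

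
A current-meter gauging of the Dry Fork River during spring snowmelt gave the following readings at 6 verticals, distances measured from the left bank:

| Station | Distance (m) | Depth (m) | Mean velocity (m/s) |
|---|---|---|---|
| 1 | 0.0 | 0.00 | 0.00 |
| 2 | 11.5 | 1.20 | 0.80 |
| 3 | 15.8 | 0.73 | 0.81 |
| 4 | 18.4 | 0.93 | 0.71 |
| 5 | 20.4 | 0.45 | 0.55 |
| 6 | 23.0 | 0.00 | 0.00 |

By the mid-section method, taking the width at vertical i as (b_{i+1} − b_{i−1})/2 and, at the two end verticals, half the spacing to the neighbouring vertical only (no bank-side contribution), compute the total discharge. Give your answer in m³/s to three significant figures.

w_2 = (15.8 − 0.0)/2 = 7.9 m; q_2 = 0.80 × 1.20 × 7.9 = 7.584 m³/s
w_3 = (18.4 − 11.5)/2 = 3.45 m; q_3 = 0.81 × 0.73 × 3.45 = 2.040 m³/s
w_4 = (20.4 − 15.8)/2 = 2.3 m; q_4 = 0.71 × 0.93 × 2.3 = 1.519 m³/s
w_5 = (23.0 − 18.4)/2 = 2.3 m; q_5 = 0.55 × 0.45 × 2.3 = 0.5693 m³/s
Stations 1, 6 contribute zero (depth or velocity is 0).
Q = Σ qᵢ = 11.71 m³/s

11.7 m³/s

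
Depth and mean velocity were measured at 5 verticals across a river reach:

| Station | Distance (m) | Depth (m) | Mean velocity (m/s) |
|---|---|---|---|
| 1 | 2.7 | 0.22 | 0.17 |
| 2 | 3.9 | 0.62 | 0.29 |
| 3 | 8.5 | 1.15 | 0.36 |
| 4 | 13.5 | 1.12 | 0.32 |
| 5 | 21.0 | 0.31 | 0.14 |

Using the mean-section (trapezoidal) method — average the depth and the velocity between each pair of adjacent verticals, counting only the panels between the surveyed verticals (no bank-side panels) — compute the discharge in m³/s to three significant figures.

Panel 1-2: Δb = 1.2 m, d̄ = (0.22+0.62)/2 = 0.42, v̄ = (0.17+0.29)/2 = 0.23 → q = 1.2×0.42×0.23 = 0.1159 m³/s
Panel 2-3: Δb = 4.6 m, d̄ = (0.62+1.15)/2 = 0.885, v̄ = (0.29+0.36)/2 = 0.325 → q = 4.6×0.885×0.325 = 1.323 m³/s
Panel 3-4: Δb = 5 m, d̄ = (1.15+1.12)/2 = 1.135, v̄ = (0.36+0.32)/2 = 0.34 → q = 5×1.135×0.34 = 1.930 m³/s
Panel 4-5: Δb = 7.5 m, d̄ = (1.12+0.31)/2 = 0.715, v̄ = (0.32+0.14)/2 = 0.23 → q = 7.5×0.715×0.23 = 1.233 m³/s
Q = Σ q = 4.602 m³/s

4.60 m³/s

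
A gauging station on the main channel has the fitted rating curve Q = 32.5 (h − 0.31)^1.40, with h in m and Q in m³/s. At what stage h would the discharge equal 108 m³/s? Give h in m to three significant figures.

h − h₀ = (Q/C)^(1/b) = (108/32.5)^(1/1.40) = 2.358 m
h = 0.31 + 2.358 = 2.668 m

2.67 m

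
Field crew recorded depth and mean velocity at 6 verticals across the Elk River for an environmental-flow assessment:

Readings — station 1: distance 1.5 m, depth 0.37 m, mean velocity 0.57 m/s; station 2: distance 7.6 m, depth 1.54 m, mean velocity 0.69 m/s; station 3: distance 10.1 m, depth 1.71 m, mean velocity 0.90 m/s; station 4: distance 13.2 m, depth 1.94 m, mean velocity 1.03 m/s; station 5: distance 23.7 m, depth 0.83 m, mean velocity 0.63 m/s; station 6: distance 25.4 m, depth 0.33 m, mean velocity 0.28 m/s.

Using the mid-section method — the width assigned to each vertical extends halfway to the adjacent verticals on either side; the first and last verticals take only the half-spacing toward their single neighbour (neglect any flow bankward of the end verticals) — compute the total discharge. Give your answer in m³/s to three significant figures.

w_1 = (7.6 − 1.5)/2 = 3.05 m; q_1 = 0.57 × 0.37 × 3.05 = 0.6432 m³/s
w_2 = (10.1 − 1.5)/2 = 4.3 m; q_2 = 0.69 × 1.54 × 4.3 = 4.569 m³/s
w_3 = (13.2 − 7.6)/2 = 2.8 m; q_3 = 0.90 × 1.71 × 2.8 = 4.309 m³/s
w_4 = (23.7 − 10.1)/2 = 6.8 m; q_4 = 1.03 × 1.94 × 6.8 = 13.59 m³/s
w_5 = (25.4 − 13.2)/2 = 6.1 m; q_5 = 0.63 × 0.83 × 6.1 = 3.190 m³/s
w_6 = (25.4 − 23.7)/2 = 0.85 m; q_6 = 0.28 × 0.33 × 0.85 = 0.07854 m³/s
Q = Σ qᵢ = 26.38 m³/s

26.4 m³/s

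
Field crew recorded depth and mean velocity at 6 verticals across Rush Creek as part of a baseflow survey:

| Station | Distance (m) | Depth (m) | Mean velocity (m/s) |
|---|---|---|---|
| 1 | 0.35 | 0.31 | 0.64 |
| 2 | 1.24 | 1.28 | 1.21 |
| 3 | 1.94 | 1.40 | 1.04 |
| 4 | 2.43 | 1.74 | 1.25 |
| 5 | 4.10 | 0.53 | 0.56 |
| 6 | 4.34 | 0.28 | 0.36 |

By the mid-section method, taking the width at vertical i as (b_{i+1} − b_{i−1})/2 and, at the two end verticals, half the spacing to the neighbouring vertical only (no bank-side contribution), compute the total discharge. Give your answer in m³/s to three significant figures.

w_1 = (1.24 − 0.35)/2 = 0.445 m; q_1 = 0.64 × 0.31 × 0.445 = 0.08829 m³/s
w_2 = (1.94 − 0.35)/2 = 0.795 m; q_2 = 1.21 × 1.28 × 0.795 = 1.231 m³/s
w_3 = (2.43 − 1.24)/2 = 0.595 m; q_3 = 1.04 × 1.40 × 0.595 = 0.8663 m³/s
w_4 = (4.10 − 1.94)/2 = 1.08 m; q_4 = 1.25 × 1.74 × 1.08 = 2.349 m³/s
w_5 = (4.34 − 2.43)/2 = 0.955 m; q_5 = 0.56 × 0.53 × 0.955 = 0.2834 m³/s
w_6 = (4.34 − 4.10)/2 = 0.12 m; q_6 = 0.36 × 0.28 × 0.12 = 0.01210 m³/s
Q = Σ qᵢ = 4.830 m³/s

4.83 m³/s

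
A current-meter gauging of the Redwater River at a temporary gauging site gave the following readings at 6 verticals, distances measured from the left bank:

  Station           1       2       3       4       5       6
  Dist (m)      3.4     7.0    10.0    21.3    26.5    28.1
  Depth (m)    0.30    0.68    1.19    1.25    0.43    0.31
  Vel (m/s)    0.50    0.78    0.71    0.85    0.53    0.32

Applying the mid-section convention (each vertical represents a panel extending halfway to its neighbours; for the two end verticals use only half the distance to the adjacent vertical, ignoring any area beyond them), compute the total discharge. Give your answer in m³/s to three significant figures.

17.7 m³/s

w_1 = (7.0 − 3.4)/2 = 1.8 m; q_1 = 0.50 × 0.30 × 1.8 = 0.2700 m³/s
w_2 = (10.0 − 3.4)/2 = 3.3 m; q_2 = 0.78 × 0.68 × 3.3 = 1.750 m³/s
w_3 = (21.3 − 7.0)/2 = 7.15 m; q_3 = 0.71 × 1.19 × 7.15 = 6.041 m³/s
w_4 = (26.5 − 10.0)/2 = 8.25 m; q_4 = 0.85 × 1.25 × 8.25 = 8.766 m³/s
w_5 = (28.1 − 21.3)/2 = 3.4 m; q_5 = 0.53 × 0.43 × 3.4 = 0.7749 m³/s
w_6 = (28.1 − 26.5)/2 = 0.8 m; q_6 = 0.32 × 0.31 × 0.8 = 0.07936 m³/s
Q = Σ qᵢ = 17.68 m³/s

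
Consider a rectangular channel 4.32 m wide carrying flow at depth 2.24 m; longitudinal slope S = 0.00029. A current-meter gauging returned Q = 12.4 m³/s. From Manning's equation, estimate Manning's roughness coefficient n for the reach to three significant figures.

A = b·y = 4.32 × 2.24 = 9.677 m²
P = b + 2y = 4.32 + 2×2.24 = 8.800 m
R = A/P = 9.677/8.800 = 1.100 m
n = (1/Q)·A·R^(2/3)·S^(1/2) = (1/12.4) × 9.677 × 1.065 × 0.01703 = 0.01416

0.0142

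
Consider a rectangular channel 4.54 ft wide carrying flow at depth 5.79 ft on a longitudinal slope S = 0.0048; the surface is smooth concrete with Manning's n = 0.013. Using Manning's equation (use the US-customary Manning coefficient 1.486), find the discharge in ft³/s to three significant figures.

A = b·y = 4.54 × 5.79 = 26.29 ft²
P = b + 2y = 4.54 + 2×5.79 = 16.12 ft
R = A/P = 26.29/16.12 = 1.631 ft
Q = (1.486/n)·A·R^(2/3)·S^(1/2) = (1.486/0.013) × 26.29 × 1.631^(2/3) × 0.0048^(1/2) = 288.4 ft³/s

288 ft³/s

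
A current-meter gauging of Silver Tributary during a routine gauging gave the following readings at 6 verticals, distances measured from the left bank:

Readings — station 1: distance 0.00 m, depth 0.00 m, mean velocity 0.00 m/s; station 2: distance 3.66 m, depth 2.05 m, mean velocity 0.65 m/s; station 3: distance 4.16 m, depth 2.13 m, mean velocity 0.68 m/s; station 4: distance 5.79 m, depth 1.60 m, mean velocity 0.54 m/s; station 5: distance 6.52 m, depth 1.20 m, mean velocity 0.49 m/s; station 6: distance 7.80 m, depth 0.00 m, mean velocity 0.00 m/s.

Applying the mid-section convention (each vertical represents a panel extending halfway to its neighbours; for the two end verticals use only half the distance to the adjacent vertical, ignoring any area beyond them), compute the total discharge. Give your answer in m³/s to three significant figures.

5.92 m³/s

w_2 = (4.16 − 0.00)/2 = 2.08 m; q_2 = 0.65 × 2.05 × 2.08 = 2.772 m³/s
w_3 = (5.79 − 3.66)/2 = 1.065 m; q_3 = 0.68 × 2.13 × 1.065 = 1.543 m³/s
w_4 = (6.52 − 4.16)/2 = 1.18 m; q_4 = 0.54 × 1.60 × 1.18 = 1.020 m³/s
w_5 = (7.80 − 5.79)/2 = 1.005 m; q_5 = 0.49 × 1.20 × 1.005 = 0.5909 m³/s
Stations 1, 6 contribute zero (depth or velocity is 0).
Q = Σ qᵢ = 5.925 m³/s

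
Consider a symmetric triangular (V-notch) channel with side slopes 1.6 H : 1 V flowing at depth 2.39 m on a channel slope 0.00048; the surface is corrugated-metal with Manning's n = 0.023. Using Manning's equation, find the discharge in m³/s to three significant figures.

A = z·y² = 1.6×2.39² = 9.139 m²
P = 2y√(1+z²) = 2×2.39×√(1+1.6²) = 9.019 m
R = A/P = 9.139/9.019 = 1.013 m
Q = (1/n)·A·R^(2/3)·S^(1/2) = (1/0.023) × 9.139 × 1.013^(2/3) × 0.00048^(1/2) = 8.783 m³/s

8.78 m³/s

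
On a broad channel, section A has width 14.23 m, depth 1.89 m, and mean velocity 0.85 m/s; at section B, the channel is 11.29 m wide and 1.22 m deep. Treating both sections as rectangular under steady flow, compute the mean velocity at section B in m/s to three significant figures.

Q = A₁V₁ = (14.23×1.89) × 0.85 = 22.86 m³/s
A₂ = 11.29 × 1.22 = 13.77 m²
V₂ = Q/A₂ = 22.86/13.77 = 1.660 m/s

1.66 m/s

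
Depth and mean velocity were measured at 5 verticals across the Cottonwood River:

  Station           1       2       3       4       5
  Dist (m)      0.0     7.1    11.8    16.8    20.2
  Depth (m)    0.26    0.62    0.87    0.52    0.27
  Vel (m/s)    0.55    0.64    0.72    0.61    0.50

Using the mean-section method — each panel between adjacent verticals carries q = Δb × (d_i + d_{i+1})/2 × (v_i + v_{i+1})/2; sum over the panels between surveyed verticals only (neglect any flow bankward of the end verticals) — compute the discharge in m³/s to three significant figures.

Panel 1-2: Δb = 7.1 m, d̄ = (0.26+0.62)/2 = 0.44, v̄ = (0.55+0.64)/2 = 0.595 → q = 7.1×0.44×0.595 = 1.859 m³/s
Panel 2-3: Δb = 4.7 m, d̄ = (0.62+0.87)/2 = 0.745, v̄ = (0.64+0.72)/2 = 0.68 → q = 4.7×0.745×0.68 = 2.381 m³/s
Panel 3-4: Δb = 5 m, d̄ = (0.87+0.52)/2 = 0.695, v̄ = (0.72+0.61)/2 = 0.665 → q = 5×0.695×0.665 = 2.311 m³/s
Panel 4-5: Δb = 3.4 m, d̄ = (0.52+0.27)/2 = 0.395, v̄ = (0.61+0.50)/2 = 0.555 → q = 3.4×0.395×0.555 = 0.7454 m³/s
Q = Σ q = 7.296 m³/s

7.30 m³/s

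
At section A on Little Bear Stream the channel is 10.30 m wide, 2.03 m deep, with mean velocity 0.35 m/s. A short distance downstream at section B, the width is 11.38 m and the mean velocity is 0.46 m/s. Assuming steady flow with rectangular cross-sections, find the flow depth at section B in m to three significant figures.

1.40 m

Q = A₁V₁ = (10.30×2.03) × 0.35 = 7.318 m³/s
d₂ = Q/(b₂ V₂) = 7.318/(11.38×0.46) = 1.398 m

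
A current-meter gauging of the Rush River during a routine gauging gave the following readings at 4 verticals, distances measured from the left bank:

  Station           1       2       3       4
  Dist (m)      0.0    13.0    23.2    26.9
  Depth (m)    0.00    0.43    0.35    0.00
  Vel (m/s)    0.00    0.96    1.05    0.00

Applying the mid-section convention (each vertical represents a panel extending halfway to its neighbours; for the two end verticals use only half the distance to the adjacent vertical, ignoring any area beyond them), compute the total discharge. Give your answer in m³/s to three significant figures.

w_2 = (23.2 − 0.0)/2 = 11.6 m; q_2 = 0.96 × 0.43 × 11.6 = 4.788 m³/s
w_3 = (26.9 − 13.0)/2 = 6.95 m; q_3 = 1.05 × 0.35 × 6.95 = 2.554 m³/s
Stations 1, 4 contribute zero (depth or velocity is 0).
Q = Σ qᵢ = 7.343 m³/s

7.34 m³/s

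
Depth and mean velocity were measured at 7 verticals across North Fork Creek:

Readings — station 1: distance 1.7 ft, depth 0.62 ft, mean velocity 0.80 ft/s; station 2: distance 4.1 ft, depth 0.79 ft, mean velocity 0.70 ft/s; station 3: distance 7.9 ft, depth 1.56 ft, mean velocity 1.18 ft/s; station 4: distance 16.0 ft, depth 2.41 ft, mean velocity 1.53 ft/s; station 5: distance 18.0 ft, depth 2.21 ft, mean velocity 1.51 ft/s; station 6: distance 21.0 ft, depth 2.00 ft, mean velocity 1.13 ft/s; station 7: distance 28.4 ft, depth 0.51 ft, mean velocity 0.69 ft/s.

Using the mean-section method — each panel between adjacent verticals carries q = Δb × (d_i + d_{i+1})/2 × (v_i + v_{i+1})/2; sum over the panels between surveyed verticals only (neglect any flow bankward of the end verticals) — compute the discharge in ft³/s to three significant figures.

Panel 1-2: Δb = 2.4 ft, d̄ = (0.62+0.79)/2 = 0.705, v̄ = (0.80+0.70)/2 = 0.75 → q = 2.4×0.705×0.75 = 1.269 ft³/s
Panel 2-3: Δb = 3.8 ft, d̄ = (0.79+1.56)/2 = 1.175, v̄ = (0.70+1.18)/2 = 0.94 → q = 3.8×1.175×0.94 = 4.197 ft³/s
Panel 3-4: Δb = 8.1 ft, d̄ = (1.56+2.41)/2 = 1.985, v̄ = (1.18+1.53)/2 = 1.355 → q = 8.1×1.985×1.355 = 21.79 ft³/s
Panel 4-5: Δb = 2 ft, d̄ = (2.41+2.21)/2 = 2.31, v̄ = (1.53+1.51)/2 = 1.52 → q = 2×2.31×1.52 = 7.022 ft³/s
Panel 5-6: Δb = 3 ft, d̄ = (2.21+2.00)/2 = 2.105, v̄ = (1.51+1.13)/2 = 1.32 → q = 3×2.105×1.32 = 8.336 ft³/s
Panel 6-7: Δb = 7.4 ft, d̄ = (2.00+0.51)/2 = 1.255, v̄ = (1.13+0.69)/2 = 0.91 → q = 7.4×1.255×0.91 = 8.451 ft³/s
Q = Σ q = 51.06 ft³/s

51.1 ft³/s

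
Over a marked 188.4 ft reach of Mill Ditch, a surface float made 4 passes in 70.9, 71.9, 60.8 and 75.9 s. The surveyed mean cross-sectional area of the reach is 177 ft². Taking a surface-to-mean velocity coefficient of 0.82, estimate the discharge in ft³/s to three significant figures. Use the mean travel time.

t̄ = (70.9 + 71.9 + 60.8 + 75.9) / 4 = 69.875 s
v_surface = L / t̄ = 188.4 / 69.875 = 2.696 ft/s
v_mean = 0.82 × 2.696 = 2.211 ft/s
Q = A × v_mean = 177 × 2.211 = 391.3 ft³/s

391 ft³/s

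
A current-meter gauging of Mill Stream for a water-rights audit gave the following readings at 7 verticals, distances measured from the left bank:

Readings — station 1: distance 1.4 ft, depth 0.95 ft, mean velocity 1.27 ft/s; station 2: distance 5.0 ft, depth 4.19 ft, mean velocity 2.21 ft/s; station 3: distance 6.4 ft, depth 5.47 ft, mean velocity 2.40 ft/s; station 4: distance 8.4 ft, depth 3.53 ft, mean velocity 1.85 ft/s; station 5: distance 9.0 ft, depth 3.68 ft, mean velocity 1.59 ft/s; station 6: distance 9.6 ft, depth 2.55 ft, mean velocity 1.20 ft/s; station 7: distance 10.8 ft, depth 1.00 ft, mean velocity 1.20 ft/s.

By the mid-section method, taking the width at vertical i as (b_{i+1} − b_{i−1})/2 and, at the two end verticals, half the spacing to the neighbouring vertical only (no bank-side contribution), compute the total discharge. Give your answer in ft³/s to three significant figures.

w_1 = (5.0 − 1.4)/2 = 1.8 ft; q_1 = 1.27 × 0.95 × 1.8 = 2.172 ft³/s
w_2 = (6.4 − 1.4)/2 = 2.5 ft; q_2 = 2.21 × 4.19 × 2.5 = 23.15 ft³/s
w_3 = (8.4 − 5.0)/2 = 1.7 ft; q_3 = 2.40 × 5.47 × 1.7 = 22.32 ft³/s
w_4 = (9.0 − 6.4)/2 = 1.3 ft; q_4 = 1.85 × 3.53 × 1.3 = 8.490 ft³/s
w_5 = (9.6 − 8.4)/2 = 0.6 ft; q_5 = 1.59 × 3.68 × 0.6 = 3.511 ft³/s
w_6 = (10.8 − 9.0)/2 = 0.9 ft; q_6 = 1.20 × 2.55 × 0.9 = 2.754 ft³/s
w_7 = (10.8 − 9.6)/2 = 0.6 ft; q_7 = 1.20 × 1.00 × 0.6 = 0.7200 ft³/s
Q = Σ qᵢ = 63.11 ft³/s

63.1 ft³/s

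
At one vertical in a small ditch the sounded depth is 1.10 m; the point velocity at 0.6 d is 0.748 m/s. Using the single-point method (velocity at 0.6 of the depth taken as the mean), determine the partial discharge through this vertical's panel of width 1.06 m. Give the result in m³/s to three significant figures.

v̄ = v₀.₆ = 0.748 m/s
q = v̄ × d × w = 0.7480 × 1.10 × 1.06 = 0.8722 m³/s

0.872 m³/s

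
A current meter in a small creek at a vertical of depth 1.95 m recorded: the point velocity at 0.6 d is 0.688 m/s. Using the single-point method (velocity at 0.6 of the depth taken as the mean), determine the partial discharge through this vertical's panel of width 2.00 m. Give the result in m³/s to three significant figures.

2.68 m³/s

v̄ = v₀.₆ = 0.688 m/s
q = v̄ × d × w = 0.6880 × 1.95 × 2.00 = 2.683 m³/s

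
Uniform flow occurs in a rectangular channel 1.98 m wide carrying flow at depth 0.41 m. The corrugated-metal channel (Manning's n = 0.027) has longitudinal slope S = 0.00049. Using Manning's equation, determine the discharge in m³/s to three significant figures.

A = b·y = 1.98 × 0.41 = 0.8118 m²
P = b + 2y = 1.98 + 2×0.41 = 2.800 m
R = A/P = 0.8118/2.800 = 0.2899 m
Q = (1/n)·A·R^(2/3)·S^(1/2) = (1/0.027) × 0.8118 × 0.2899^(2/3) × 0.00049^(1/2) = 0.2915 m³/s

0.292 m³/s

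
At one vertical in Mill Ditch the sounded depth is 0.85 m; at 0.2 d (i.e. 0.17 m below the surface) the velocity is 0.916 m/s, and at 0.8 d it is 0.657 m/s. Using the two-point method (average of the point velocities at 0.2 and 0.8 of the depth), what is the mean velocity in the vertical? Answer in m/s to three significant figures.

v̄ = (0.916 + 0.657) / 2 = 0.7865 m/s

0.787 m/s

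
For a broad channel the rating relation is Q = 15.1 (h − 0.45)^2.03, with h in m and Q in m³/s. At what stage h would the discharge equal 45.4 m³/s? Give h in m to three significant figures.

2.17 m

h − h₀ = (Q/C)^(1/b) = (45.4/15.1)^(1/2.03) = 1.720 m
h = 0.45 + 1.720 = 2.170 m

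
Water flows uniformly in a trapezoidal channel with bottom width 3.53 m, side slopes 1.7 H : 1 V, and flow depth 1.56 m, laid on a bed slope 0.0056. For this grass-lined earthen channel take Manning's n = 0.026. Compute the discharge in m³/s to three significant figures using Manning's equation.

A = (b + z·y)·y = (3.53 + 1.7×1.56)×1.56 = 9.644 m²
P = b + 2y√(1+z²) = 3.53 + 2×1.56×√(1+1.7²) = 9.684 m
R = A/P = 9.644/9.684 = 0.9959 m
Q = (1/n)·A·R^(2/3)·S^(1/2) = (1/0.026) × 9.644 × 0.9959^(2/3) × 0.0056^(1/2) = 27.68 m³/s

27.7 m³/s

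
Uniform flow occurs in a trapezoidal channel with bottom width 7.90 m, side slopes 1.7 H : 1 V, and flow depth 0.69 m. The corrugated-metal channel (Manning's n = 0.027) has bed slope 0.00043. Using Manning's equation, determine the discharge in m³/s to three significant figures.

3.38 m³/s

A = (b + z·y)·y = (7.90 + 1.7×0.69)×0.69 = 6.260 m²
P = b + 2y√(1+z²) = 7.90 + 2×0.69×√(1+1.7²) = 10.62 m
R = A/P = 6.260/10.62 = 0.5894 m
Q = (1/n)·A·R^(2/3)·S^(1/2) = (1/0.027) × 6.260 × 0.5894^(2/3) × 0.00043^(1/2) = 3.380 m³/s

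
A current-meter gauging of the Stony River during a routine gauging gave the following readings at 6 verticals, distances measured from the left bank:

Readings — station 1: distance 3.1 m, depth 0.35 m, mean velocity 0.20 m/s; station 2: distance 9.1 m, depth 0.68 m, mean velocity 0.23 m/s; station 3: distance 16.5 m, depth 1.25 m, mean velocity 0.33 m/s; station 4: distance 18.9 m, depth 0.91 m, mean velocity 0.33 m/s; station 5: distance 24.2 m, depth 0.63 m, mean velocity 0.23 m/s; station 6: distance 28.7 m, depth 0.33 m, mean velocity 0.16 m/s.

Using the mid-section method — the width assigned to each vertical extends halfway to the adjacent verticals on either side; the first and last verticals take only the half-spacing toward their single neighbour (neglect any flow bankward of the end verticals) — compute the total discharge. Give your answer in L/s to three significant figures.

w_1 = (9.1 − 3.1)/2 = 3 m; q_1 = 0.20 × 0.35 × 3 = 0.2100 m³/s
w_2 = (16.5 − 3.1)/2 = 6.7 m; q_2 = 0.23 × 0.68 × 6.7 = 1.048 m³/s
w_3 = (18.9 − 9.1)/2 = 4.9 m; q_3 = 0.33 × 1.25 × 4.9 = 2.021 m³/s
w_4 = (24.2 − 16.5)/2 = 3.85 m; q_4 = 0.33 × 0.91 × 3.85 = 1.156 m³/s
w_5 = (28.7 − 18.9)/2 = 4.9 m; q_5 = 0.23 × 0.63 × 4.9 = 0.7100 m³/s
w_6 = (28.7 − 24.2)/2 = 2.25 m; q_6 = 0.16 × 0.33 × 2.25 = 0.1188 m³/s
Q = Σ qᵢ = 5.264 m³/s
= 5.264 × 1000 = 5264 L/s

5260 L/s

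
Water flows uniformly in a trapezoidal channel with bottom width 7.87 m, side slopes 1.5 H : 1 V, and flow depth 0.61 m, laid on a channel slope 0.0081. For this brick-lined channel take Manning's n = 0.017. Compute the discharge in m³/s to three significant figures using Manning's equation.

A = (b + z·y)·y = (7.87 + 1.5×0.61)×0.61 = 5.359 m²
P = b + 2y√(1+z²) = 7.87 + 2×0.61×√(1+1.5²) = 10.07 m
R = A/P = 5.359/10.07 = 0.5322 m
Q = (1/n)·A·R^(2/3)·S^(1/2) = (1/0.017) × 5.359 × 0.5322^(2/3) × 0.0081^(1/2) = 18.63 m³/s

18.6 m³/s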